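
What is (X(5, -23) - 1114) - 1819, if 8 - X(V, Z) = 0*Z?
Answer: -2925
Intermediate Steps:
X(V, Z) = 8 (X(V, Z) = 8 - 0*Z = 8 - 1*0 = 8 + 0 = 8)
(X(5, -23) - 1114) - 1819 = (8 - 1114) - 1819 = -1106 - 1819 = -2925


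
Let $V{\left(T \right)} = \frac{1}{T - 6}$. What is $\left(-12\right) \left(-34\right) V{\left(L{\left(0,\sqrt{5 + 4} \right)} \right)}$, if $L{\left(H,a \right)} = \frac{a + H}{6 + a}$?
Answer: $-72$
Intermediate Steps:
$L{\left(H,a \right)} = \frac{H + a}{6 + a}$
$V{\left(T \right)} = \frac{1}{-6 + T}$
$\left(-12\right) \left(-34\right) V{\left(L{\left(0,\sqrt{5 + 4} \right)} \right)} = \frac{\left(-12\right) \left(-34\right)}{-6 + \frac{0 + \sqrt{5 + 4}}{6 + \sqrt{5 + 4}}} = \frac{408}{-6 + \frac{0 + \sqrt{9}}{6 + \sqrt{9}}} = \frac{408}{-6 + \frac{0 + 3}{6 + 3}} = \frac{408}{-6 + \frac{1}{9} \cdot 3} = \frac{408}{-6 + \frac{1}{3}} = \frac{408}{- \frac{17}{3}} = 408 \left(- \frac{3}{17}\right) = -72$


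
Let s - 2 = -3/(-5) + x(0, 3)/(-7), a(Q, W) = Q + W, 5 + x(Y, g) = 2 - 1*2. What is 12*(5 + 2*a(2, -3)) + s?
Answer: 1376/35 ≈ 39.314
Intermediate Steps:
x(Y, g) = -5 (x(Y, g) = -5 + (2 - 1*2) = -5 + (2 - 2) = -5 + 0 = -5)
s = 116/35 (s = 2 + (-3/(-5) - 5/(-7)) = 2 + (-3*(-1/5) - 5*(-1/7)) = 2 + (3/5 + 5/7) = 2 + 46/35 = 116/35 ≈ 3.3143)
12*(5 + 2*a(2, -3)) + s = 12*(5 + 2*(2 - 3)) + 116/35 = 12*(5 + 2*(-1)) + 116/35 = 12*(5 - 2) + 116/35 = 12*3 + 116/35 = 36 + 116/35 = 1376/35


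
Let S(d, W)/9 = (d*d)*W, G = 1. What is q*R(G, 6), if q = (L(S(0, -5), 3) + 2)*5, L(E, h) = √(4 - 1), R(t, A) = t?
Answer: 10 + 5*√3 ≈ 18.660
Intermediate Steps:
S(d, W) = 9*W*d² (S(d, W) = 9*((d*d)*W) = 9*(d²*W) = 9*(W*d²) = 9*W*d²)
L(E, h) = √3
q = 10 + 5*√3 (q = (√3 + 2)*5 = (2 + √3)*5 = 10 + 5*√3 ≈ 18.660)
q*R(G, 6) = (10 + 5*√3)*1 = 10 + 5*√3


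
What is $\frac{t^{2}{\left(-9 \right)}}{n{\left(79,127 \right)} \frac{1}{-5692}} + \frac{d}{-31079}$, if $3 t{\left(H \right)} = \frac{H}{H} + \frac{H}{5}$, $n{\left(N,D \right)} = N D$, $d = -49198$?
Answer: $\frac{108230368462}{70158511575} \approx 1.5427$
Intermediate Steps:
$n{\left(N,D \right)} = D N$
$t{\left(H \right)} = \frac{1}{3} + \frac{H}{15}$ ($t{\left(H \right)} = \frac{\frac{H}{H} + \frac{H}{5}}{3} = \frac{1 + H \frac{1}{5}}{3} = \frac{1 + \frac{H}{5}}{3} = \frac{1}{3} + \frac{H}{15}$)
$\frac{t^{2}{\left(-9 \right)}}{n{\left(79,127 \right)} \frac{1}{-5692}} + \frac{d}{-31079} = \frac{\left(\frac{1}{3} + \frac{1}{15} \left(-9\right)\right)^{2}}{127 \cdot 79 \frac{1}{-5692}} - \frac{49198}{-31079} = \frac{\left(\frac{1}{3} - \frac{3}{5}\right)^{2}}{10033 \left(- \frac{1}{5692}\right)} - - \frac{49198}{31079} = \frac{\left(- \frac{4}{15}\right)^{2}}{- \frac{10033}{5692}} + \frac{49198}{31079} = \frac{16}{225} \left(- \frac{5692}{10033}\right) + \frac{49198}{31079} = - \frac{91072}{2257425} + \frac{49198}{31079} = \frac{108230368462}{70158511575}$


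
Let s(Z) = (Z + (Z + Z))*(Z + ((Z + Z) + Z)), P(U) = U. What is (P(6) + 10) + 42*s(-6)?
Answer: 18160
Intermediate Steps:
s(Z) = 12*Z² (s(Z) = (Z + 2*Z)*(Z + (2*Z + Z)) = (3*Z)*(Z + 3*Z) = (3*Z)*(4*Z) = 12*Z²)
(P(6) + 10) + 42*s(-6) = (6 + 10) + 42*(12*(-6)²) = 16 + 42*(12*36) = 16 + 42*432 = 16 + 18144 = 18160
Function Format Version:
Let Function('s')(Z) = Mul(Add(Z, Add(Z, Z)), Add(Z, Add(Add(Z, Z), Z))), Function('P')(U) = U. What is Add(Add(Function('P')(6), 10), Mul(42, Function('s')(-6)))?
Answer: 18160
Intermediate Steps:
Function('s')(Z) = Mul(12, Pow(Z, 2)) (Function('s')(Z) = Mul(Add(Z, Mul(2, Z)), Add(Z, Add(Mul(2, Z), Z))) = Mul(Mul(3, Z), Add(Z, Mul(3, Z))) = Mul(Mul(3, Z), Mul(4, Z)) = Mul(12, Pow(Z, 2)))
Add(Add(Function('P')(6), 10), Mul(42, Function('s')(-6))) = Add(Add(6, 10), Mul(42, Mul(12, Pow(-6, 2)))) = Add(16, Mul(42, Mul(12, 36))) = Add(16, Mul(42, 432)) = Add(16, 18144) = 18160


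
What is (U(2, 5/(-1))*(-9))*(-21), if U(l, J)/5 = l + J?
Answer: -2835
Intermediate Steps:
U(l, J) = 5*J + 5*l (U(l, J) = 5*(l + J) = 5*(J + l) = 5*J + 5*l)
(U(2, 5/(-1))*(-9))*(-21) = ((5*(5/(-1)) + 5*2)*(-9))*(-21) = ((5*(5*(-1)) + 10)*(-9))*(-21) = ((5*(-5) + 10)*(-9))*(-21) = ((-25 + 10)*(-9))*(-21) = -15*(-9)*(-21) = 135*(-21) = -2835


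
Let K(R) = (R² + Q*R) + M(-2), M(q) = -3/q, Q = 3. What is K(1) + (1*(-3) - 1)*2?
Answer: -5/2 ≈ -2.5000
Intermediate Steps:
K(R) = 3/2 + R² + 3*R (K(R) = (R² + 3*R) - 3/(-2) = (R² + 3*R) - 3*(-½) = (R² + 3*R) + 3/2 = 3/2 + R² + 3*R)
K(1) + (1*(-3) - 1)*2 = (3/2 + 1² + 3*1) + (1*(-3) - 1)*2 = (3/2 + 1 + 3) + (-3 - 1)*2 = 11/2 - 4*2 = 11/2 - 8 = -5/2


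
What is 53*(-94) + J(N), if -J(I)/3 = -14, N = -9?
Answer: -4940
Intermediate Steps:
J(I) = 42 (J(I) = -3*(-14) = 42)
53*(-94) + J(N) = 53*(-94) + 42 = -4982 + 42 = -4940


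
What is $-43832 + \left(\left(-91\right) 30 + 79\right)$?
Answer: $-46483$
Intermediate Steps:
$-43832 + \left(\left(-91\right) 30 + 79\right) = -43832 + \left(-2730 + 79\right) = -43832 - 2651 = -46483$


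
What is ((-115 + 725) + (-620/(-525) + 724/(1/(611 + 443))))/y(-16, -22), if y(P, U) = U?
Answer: -40094627/1155 ≈ -34714.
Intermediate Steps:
((-115 + 725) + (-620/(-525) + 724/(1/(611 + 443))))/y(-16, -22) = ((-115 + 725) + (-620/(-525) + 724/(1/(611 + 443))))/(-22) = -(610 + (-620*(-1/525) + 724/(1/1054)))/22 = -(610 + (124/105 + 724/(1/1054)))/22 = -(610 + (124/105 + 724*1054))/22 = -(610 + (124/105 + 763096))/22 = -(610 + 80125204/105)/22 = -1/22*80189254/105 = -40094627/1155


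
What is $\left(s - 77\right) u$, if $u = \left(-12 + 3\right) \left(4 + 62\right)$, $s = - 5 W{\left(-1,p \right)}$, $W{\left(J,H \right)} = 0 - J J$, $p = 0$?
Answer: $42768$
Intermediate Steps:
$W{\left(J,H \right)} = - J^{2}$ ($W{\left(J,H \right)} = 0 - J^{2} = - J^{2}$)
$s = 5$ ($s = - 5 \left(- \left(-1\right)^{2}\right) = - 5 \left(\left(-1\right) 1\right) = \left(-5\right) \left(-1\right) = 5$)
$u = -594$ ($u = \left(-9\right) 66 = -594$)
$\left(s - 77\right) u = \left(5 - 77\right) \left(-594\right) = \left(-72\right) \left(-594\right) = 42768$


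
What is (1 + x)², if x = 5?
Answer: 36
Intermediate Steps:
(1 + x)² = (1 + 5)² = 6² = 36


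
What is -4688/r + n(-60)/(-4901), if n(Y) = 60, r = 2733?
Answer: -23139868/13394433 ≈ -1.7276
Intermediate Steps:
-4688/r + n(-60)/(-4901) = -4688/2733 + 60/(-4901) = -4688*1/2733 + 60*(-1/4901) = -4688/2733 - 60/4901 = -23139868/13394433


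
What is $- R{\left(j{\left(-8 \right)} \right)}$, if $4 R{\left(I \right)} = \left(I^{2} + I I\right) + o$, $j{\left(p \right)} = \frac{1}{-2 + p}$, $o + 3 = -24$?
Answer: $\frac{1349}{200} \approx 6.745$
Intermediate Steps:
$o = -27$ ($o = -3 - 24 = -27$)
$R{\left(I \right)} = - \frac{27}{4} + \frac{I^{2}}{2}$ ($R{\left(I \right)} = \frac{\left(I^{2} + I I\right) - 27}{4} = \frac{\left(I^{2} + I^{2}\right) - 27}{4} = \frac{2 I^{2} - 27}{4} = \frac{-27 + 2 I^{2}}{4} = - \frac{27}{4} + \frac{I^{2}}{2}$)
$- R{\left(j{\left(-8 \right)} \right)} = - (- \frac{27}{4} + \frac{\left(\frac{1}{-2 - 8}\right)^{2}}{2}) = - (- \frac{27}{4} + \frac{\left(\frac{1}{-10}\right)^{2}}{2}) = - (- \frac{27}{4} + \frac{\left(- \frac{1}{10}\right)^{2}}{2}) = - (- \frac{27}{4} + \frac{1}{2} \cdot \frac{1}{100}) = - (- \frac{27}{4} + \frac{1}{200}) = \left(-1\right) \left(- \frac{1349}{200}\right) = \frac{1349}{200}$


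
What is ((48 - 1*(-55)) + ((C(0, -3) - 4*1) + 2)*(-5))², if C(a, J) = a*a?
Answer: 12769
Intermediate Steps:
C(a, J) = a²
((48 - 1*(-55)) + ((C(0, -3) - 4*1) + 2)*(-5))² = ((48 - 1*(-55)) + ((0² - 4*1) + 2)*(-5))² = ((48 + 55) + ((0 - 4) + 2)*(-5))² = (103 + (-4 + 2)*(-5))² = (103 - 2*(-5))² = (103 + 10)² = 113² = 12769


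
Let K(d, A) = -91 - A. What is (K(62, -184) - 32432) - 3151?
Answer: -35490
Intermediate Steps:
(K(62, -184) - 32432) - 3151 = ((-91 - 1*(-184)) - 32432) - 3151 = ((-91 + 184) - 32432) - 3151 = (93 - 32432) - 3151 = -32339 - 3151 = -35490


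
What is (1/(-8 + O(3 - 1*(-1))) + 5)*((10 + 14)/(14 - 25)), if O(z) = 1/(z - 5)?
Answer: -32/3 ≈ -10.667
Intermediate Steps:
O(z) = 1/(-5 + z)
(1/(-8 + O(3 - 1*(-1))) + 5)*((10 + 14)/(14 - 25)) = (1/(-8 + 1/(-5 + (3 - 1*(-1)))) + 5)*((10 + 14)/(14 - 25)) = (1/(-8 + 1/(-5 + (3 + 1))) + 5)*(24/(-11)) = (1/(-8 + 1/(-5 + 4)) + 5)*(24*(-1/11)) = (1/(-8 + 1/(-1)) + 5)*(-24/11) = (1/(-8 - 1) + 5)*(-24/11) = (1/(-9) + 5)*(-24/11) = (-1/9 + 5)*(-24/11) = (44/9)*(-24/11) = -32/3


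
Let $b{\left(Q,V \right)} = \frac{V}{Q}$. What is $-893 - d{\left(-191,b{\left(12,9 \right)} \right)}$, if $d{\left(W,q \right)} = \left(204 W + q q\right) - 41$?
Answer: $\frac{609783}{16} \approx 38111.0$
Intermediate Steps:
$d{\left(W,q \right)} = -41 + q^{2} + 204 W$ ($d{\left(W,q \right)} = \left(204 W + q^{2}\right) - 41 = \left(q^{2} + 204 W\right) - 41 = -41 + q^{2} + 204 W$)
$-893 - d{\left(-191,b{\left(12,9 \right)} \right)} = -893 - \left(-41 + \left(\frac{9}{12}\right)^{2} + 204 \left(-191\right)\right) = -893 - \left(-41 + \left(9 \cdot \frac{1}{12}\right)^{2} - 38964\right) = -893 - \left(-41 + \left(\frac{3}{4}\right)^{2} - 38964\right) = -893 - \left(-41 + \frac{9}{16} - 38964\right) = -893 - - \frac{624071}{16} = -893 + \frac{624071}{16} = \frac{609783}{16}$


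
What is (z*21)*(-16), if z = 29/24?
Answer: -406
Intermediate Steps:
z = 29/24 (z = 29*(1/24) = 29/24 ≈ 1.2083)
(z*21)*(-16) = ((29/24)*21)*(-16) = (203/8)*(-16) = -406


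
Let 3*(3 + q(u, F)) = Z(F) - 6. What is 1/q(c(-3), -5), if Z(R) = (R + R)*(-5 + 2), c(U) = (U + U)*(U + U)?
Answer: 1/5 ≈ 0.20000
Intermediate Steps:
c(U) = 4*U**2 (c(U) = (2*U)*(2*U) = 4*U**2)
Z(R) = -6*R (Z(R) = (2*R)*(-3) = -6*R)
q(u, F) = -5 - 2*F (q(u, F) = -3 + (-6*F - 6)/3 = -3 + (-6 - 6*F)/3 = -3 + (-2 - 2*F) = -5 - 2*F)
1/q(c(-3), -5) = 1/(-5 - 2*(-5)) = 1/(-5 + 10) = 1/5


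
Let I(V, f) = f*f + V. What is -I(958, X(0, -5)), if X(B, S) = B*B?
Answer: -958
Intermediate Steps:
X(B, S) = B²
I(V, f) = V + f² (I(V, f) = f² + V = V + f²)
-I(958, X(0, -5)) = -(958 + (0²)²) = -(958 + 0²) = -(958 + 0) = -1*958 = -958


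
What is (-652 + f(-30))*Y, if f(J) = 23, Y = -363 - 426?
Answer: 496281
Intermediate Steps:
Y = -789
(-652 + f(-30))*Y = (-652 + 23)*(-789) = -629*(-789) = 496281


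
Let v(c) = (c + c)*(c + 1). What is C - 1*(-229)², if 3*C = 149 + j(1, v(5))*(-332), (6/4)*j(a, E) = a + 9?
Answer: -478162/9 ≈ -53129.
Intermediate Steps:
v(c) = 2*c*(1 + c) (v(c) = (2*c)*(1 + c) = 2*c*(1 + c))
j(a, E) = 6 + 2*a/3 (j(a, E) = 2*(a + 9)/3 = 2*(9 + a)/3 = 6 + 2*a/3)
C = -6193/9 (C = (149 + (6 + (⅔)*1)*(-332))/3 = (149 + (6 + ⅔)*(-332))/3 = (149 + (20/3)*(-332))/3 = (149 - 6640/3)/3 = (⅓)*(-6193/3) = -6193/9 ≈ -688.11)
C - 1*(-229)² = -6193/9 - 1*(-229)² = -6193/9 - 1*52441 = -6193/9 - 52441 = -478162/9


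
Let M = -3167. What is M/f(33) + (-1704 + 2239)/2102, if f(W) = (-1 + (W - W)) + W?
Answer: -3319957/33632 ≈ -98.714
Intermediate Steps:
f(W) = -1 + W (f(W) = (-1 + 0) + W = -1 + W)
M/f(33) + (-1704 + 2239)/2102 = -3167/(-1 + 33) + (-1704 + 2239)/2102 = -3167/32 + 535*(1/2102) = -3167*1/32 + 535/2102 = -3167/32 + 535/2102 = -3319957/33632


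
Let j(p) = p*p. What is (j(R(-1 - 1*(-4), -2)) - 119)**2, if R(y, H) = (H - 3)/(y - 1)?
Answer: 203401/16 ≈ 12713.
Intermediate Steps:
R(y, H) = (-3 + H)/(-1 + y)
j(p) = p**2
(j(R(-1 - 1*(-4), -2)) - 119)**2 = (((-3 - 2)/(-1 + (-1 - 1*(-4))))**2 - 119)**2 = ((-5/(-1 + (-1 + 4)))**2 - 119)**2 = ((-5/(-1 + 3))**2 - 119)**2 = ((-5/2)**2 - 119)**2 = (25/4 - 119)**2 = (-451/4)**2 = 203401/16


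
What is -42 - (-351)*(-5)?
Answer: -1797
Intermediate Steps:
-42 - (-351)*(-5) = -42 - 39*45 = -42 - 1755 = -1797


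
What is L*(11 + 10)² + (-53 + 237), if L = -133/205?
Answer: -20933/205 ≈ -102.11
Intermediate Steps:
L = -133/205 (L = -133*1/205 = -133/205 ≈ -0.64878)
L*(11 + 10)² + (-53 + 237) = -133*(11 + 10)²/205 + (-53 + 237) = -133/205*21² + 184 = -133/205*441 + 184 = -58653/205 + 184 = -20933/205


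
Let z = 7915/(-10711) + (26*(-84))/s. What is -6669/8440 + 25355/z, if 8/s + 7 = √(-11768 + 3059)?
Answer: -41136561336467409343/57456366257777952680 + 72192754972065*I*√8709/6807626333859947 ≈ -0.71596 + 0.98965*I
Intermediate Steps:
s = 8/(-7 + I*√8709) (s = 8/(-7 + √(-11768 + 3059)) = 8/(-7 + √(-8709)) = 8/(-7 + I*√8709) ≈ -0.0063942 - 0.085245*I)
z = -7915/10711 - 2184/(-28/4379 - 4*I*√8709/4379) (z = 7915/(-10711) + (26*(-84))/(-28/4379 - 4*I*√8709/4379) = 7915*(-1/10711) - 2184/(-28/4379 - 4*I*√8709/4379) = -7915/10711 - 2184/(-28/4379 - 4*I*√8709/4379) ≈ 1910.3 - 25477.0*I)
-6669/8440 + 25355/z = -6669/8440 + 25355/(20460806/10711 - 273*I*√8709)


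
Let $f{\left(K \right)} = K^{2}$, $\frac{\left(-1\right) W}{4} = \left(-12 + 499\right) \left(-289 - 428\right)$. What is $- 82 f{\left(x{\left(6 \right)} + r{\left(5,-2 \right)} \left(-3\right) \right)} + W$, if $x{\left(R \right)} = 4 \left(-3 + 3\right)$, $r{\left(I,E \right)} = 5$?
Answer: $1378266$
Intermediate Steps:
$x{\left(R \right)} = 0$ ($x{\left(R \right)} = 4 \cdot 0 = 0$)
$W = 1396716$ ($W = - 4 \left(-12 + 499\right) \left(-289 - 428\right) = - 4 \cdot 487 \left(-717\right) = \left(-4\right) \left(-349179\right) = 1396716$)
$- 82 f{\left(x{\left(6 \right)} + r{\left(5,-2 \right)} \left(-3\right) \right)} + W = - 82 \left(0 + 5 \left(-3\right)\right)^{2} + 1396716 = - 82 \left(0 - 15\right)^{2} + 1396716 = - 82 \left(-15\right)^{2} + 1396716 = \left(-82\right) 225 + 1396716 = -18450 + 1396716 = 1378266$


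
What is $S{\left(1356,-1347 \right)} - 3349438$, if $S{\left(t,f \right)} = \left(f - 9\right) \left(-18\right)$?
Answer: $-3325030$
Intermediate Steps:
$S{\left(t,f \right)} = 162 - 18 f$ ($S{\left(t,f \right)} = \left(-9 + f\right) \left(-18\right) = 162 - 18 f$)
$S{\left(1356,-1347 \right)} - 3349438 = \left(162 - -24246\right) - 3349438 = \left(162 + 24246\right) - 3349438 = 24408 - 3349438 = -3325030$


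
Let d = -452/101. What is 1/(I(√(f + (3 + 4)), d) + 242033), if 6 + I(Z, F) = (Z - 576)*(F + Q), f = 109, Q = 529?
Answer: -613072525/36519642247261 - 10701354*√29/36519642247261 ≈ -1.8365e-5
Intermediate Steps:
d = -452/101 (d = -452*1/101 = -452/101 ≈ -4.4753)
I(Z, F) = -6 + (-576 + Z)*(529 + F) (I(Z, F) = -6 + (Z - 576)*(F + 529) = -6 + (-576 + Z)*(529 + F))
1/(I(√(f + (3 + 4)), d) + 242033) = 1/((-304710 - 576*(-452/101) + 529*√(109 + (3 + 4)) - 452*√(109 + (3 + 4))/101) + 242033) = 1/((-304710 + 260352/101 + 529*√(109 + 7) - 452*√(109 + 7)/101) + 242033) = 1/((-304710 + 260352/101 + 529*√116 - 904*√29/101) + 242033) = 1/((-304710 + 260352/101 + 529*(2*√29) - 904*√29/101) + 242033) = 1/((-304710 + 260352/101 + 1058*√29 - 904*√29/101) + 242033) = 1/((-30515358/101 + 105954*√29/101) + 242033) = 1/(-6070025/101 + 105954*√29/101)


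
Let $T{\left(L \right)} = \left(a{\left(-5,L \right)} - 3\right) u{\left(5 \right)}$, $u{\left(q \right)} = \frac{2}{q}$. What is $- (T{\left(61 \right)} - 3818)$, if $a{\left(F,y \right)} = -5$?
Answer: $\frac{19106}{5} \approx 3821.2$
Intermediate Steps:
$T{\left(L \right)} = - \frac{16}{5}$ ($T{\left(L \right)} = \left(-5 - 3\right) \frac{2}{5} = - 8 \cdot 2 \cdot \frac{1}{5} = \left(-8\right) \frac{2}{5} = - \frac{16}{5}$)
$- (T{\left(61 \right)} - 3818) = - (- \frac{16}{5} - 3818) = \left(-1\right) \left(- \frac{19106}{5}\right) = \frac{19106}{5}$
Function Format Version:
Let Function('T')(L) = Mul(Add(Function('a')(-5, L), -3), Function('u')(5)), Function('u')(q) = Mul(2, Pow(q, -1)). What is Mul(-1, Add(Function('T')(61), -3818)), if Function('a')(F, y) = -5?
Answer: Rational(19106, 5) ≈ 3821.2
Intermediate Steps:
Function('T')(L) = Rational(-16, 5) (Function('T')(L) = Mul(Add(-5, -3), Mul(2, Pow(5, -1))) = Mul(-8, Mul(2, Rational(1, 5))) = Mul(-8, Rational(2, 5)) = Rational(-16, 5))
Mul(-1, Add(Function('T')(61), -3818)) = Mul(-1, Add(Rational(-16, 5), -3818)) = Mul(-1, Rational(-19106, 5)) = Rational(19106, 5)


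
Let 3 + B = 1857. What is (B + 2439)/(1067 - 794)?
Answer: 1431/91 ≈ 15.725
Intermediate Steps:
B = 1854 (B = -3 + 1857 = 1854)
(B + 2439)/(1067 - 794) = (1854 + 2439)/(1067 - 794) = 4293/273 = 4293*(1/273) = 1431/91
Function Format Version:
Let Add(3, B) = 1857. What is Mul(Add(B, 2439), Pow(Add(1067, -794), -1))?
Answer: Rational(1431, 91) ≈ 15.725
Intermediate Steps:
B = 1854 (B = Add(-3, 1857) = 1854)
Mul(Add(B, 2439), Pow(Add(1067, -794), -1)) = Mul(Add(1854, 2439), Pow(Add(1067, -794), -1)) = Mul(4293, Pow(273, -1)) = Mul(4293, Rational(1, 273)) = Rational(1431, 91)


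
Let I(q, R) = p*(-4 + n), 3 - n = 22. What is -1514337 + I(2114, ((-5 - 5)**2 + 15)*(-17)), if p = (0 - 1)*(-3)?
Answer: -1514406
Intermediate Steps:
n = -19 (n = 3 - 1*22 = 3 - 22 = -19)
p = 3 (p = -1*(-3) = 3)
I(q, R) = -69 (I(q, R) = 3*(-4 - 19) = 3*(-23) = -69)
-1514337 + I(2114, ((-5 - 5)**2 + 15)*(-17)) = -1514337 - 69 = -1514406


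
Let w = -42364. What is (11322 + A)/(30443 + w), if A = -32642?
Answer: 1640/917 ≈ 1.7884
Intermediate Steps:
(11322 + A)/(30443 + w) = (11322 - 32642)/(30443 - 42364) = -21320/(-11921) = -21320*(-1/11921) = 1640/917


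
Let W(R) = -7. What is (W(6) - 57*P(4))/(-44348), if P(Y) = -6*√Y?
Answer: -677/44348 ≈ -0.015266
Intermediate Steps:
(W(6) - 57*P(4))/(-44348) = (-7 - (-342)*√4)/(-44348) = (-7 - (-342)*2)*(-1/44348) = (-7 - 57*(-12))*(-1/44348) = (-7 + 684)*(-1/44348) = 677*(-1/44348) = -677/44348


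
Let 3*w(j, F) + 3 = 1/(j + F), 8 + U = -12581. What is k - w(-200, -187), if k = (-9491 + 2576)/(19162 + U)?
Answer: -130163/2543751 ≈ -0.051170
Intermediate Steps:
U = -12589 (U = -8 - 12581 = -12589)
k = -2305/2191 (k = (-9491 + 2576)/(19162 - 12589) = -6915/6573 = -6915*1/6573 = -2305/2191 ≈ -1.0520)
w(j, F) = -1 + 1/(3*(F + j)) (w(j, F) = -1 + 1/(3*(j + F)) = -1 + 1/(3*(F + j)))
k - w(-200, -187) = -2305/2191 - (⅓ - 1*(-187) - 1*(-200))/(-187 - 200) = -2305/2191 - (⅓ + 187 + 200)/(-387) = -2305/2191 - (-1)*1162/(387*3) = -2305/2191 - 1*(-1162/1161) = -2305/2191 + 1162/1161 = -130163/2543751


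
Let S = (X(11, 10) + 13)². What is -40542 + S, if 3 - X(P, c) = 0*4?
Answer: -40286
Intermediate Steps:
X(P, c) = 3 (X(P, c) = 3 - 0*4 = 3 - 1*0 = 3 + 0 = 3)
S = 256 (S = (3 + 13)² = 16² = 256)
-40542 + S = -40542 + 256 = -40286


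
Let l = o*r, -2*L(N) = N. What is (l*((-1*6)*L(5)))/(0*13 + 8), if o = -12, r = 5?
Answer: -225/2 ≈ -112.50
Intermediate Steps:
L(N) = -N/2
l = -60 (l = -12*5 = -60)
(l*((-1*6)*L(5)))/(0*13 + 8) = (-60*(-1*6)*(-½*5))/(0*13 + 8) = (-(-360)*(-5)/2)/(0 + 8) = -60*15/8 = -900*⅛ = -225/2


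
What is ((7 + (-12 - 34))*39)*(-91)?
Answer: 138411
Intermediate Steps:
((7 + (-12 - 34))*39)*(-91) = ((7 - 46)*39)*(-91) = -39*39*(-91) = -1521*(-91) = 138411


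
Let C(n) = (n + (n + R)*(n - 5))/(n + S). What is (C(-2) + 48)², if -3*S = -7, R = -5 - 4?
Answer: 74529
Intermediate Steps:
R = -9
S = 7/3 (S = -⅓*(-7) = 7/3 ≈ 2.3333)
C(n) = (n + (-9 + n)*(-5 + n))/(7/3 + n) (C(n) = (n + (n - 9)*(n - 5))/(n + 7/3) = (n + (-9 + n)*(-5 + n))/(7/3 + n))
(C(-2) + 48)² = (3*(45 + (-2)² - 13*(-2))/(7 + 3*(-2)) + 48)² = (3*(45 + 4 + 26)/(7 - 6) + 48)² = (3*75/1 + 48)² = (3*1*75 + 48)² = (225 + 48)² = 273² = 74529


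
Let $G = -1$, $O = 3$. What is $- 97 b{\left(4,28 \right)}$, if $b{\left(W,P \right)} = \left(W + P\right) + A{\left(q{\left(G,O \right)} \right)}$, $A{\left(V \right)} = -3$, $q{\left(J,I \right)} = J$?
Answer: $-2813$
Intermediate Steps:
$b{\left(W,P \right)} = -3 + P + W$ ($b{\left(W,P \right)} = \left(W + P\right) - 3 = \left(P + W\right) - 3 = -3 + P + W$)
$- 97 b{\left(4,28 \right)} = - 97 \left(-3 + 28 + 4\right) = \left(-97\right) 29 = -2813$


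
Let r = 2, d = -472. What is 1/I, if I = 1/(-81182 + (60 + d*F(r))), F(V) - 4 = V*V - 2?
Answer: -83954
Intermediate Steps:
F(V) = 2 + V² (F(V) = 4 + (V*V - 2) = 4 + (V² - 2) = 4 + (-2 + V²) = 2 + V²)
I = -1/83954 (I = 1/(-81182 + (60 - 472*(2 + 2²))) = 1/(-81182 + (60 - 472*(2 + 4))) = 1/(-81182 + (60 - 472*6)) = 1/(-81182 + (60 - 2832)) = 1/(-81182 - 2772) = 1/(-83954) = -1/83954 ≈ -1.1911e-5)
1/I = 1/(-1/83954) = -83954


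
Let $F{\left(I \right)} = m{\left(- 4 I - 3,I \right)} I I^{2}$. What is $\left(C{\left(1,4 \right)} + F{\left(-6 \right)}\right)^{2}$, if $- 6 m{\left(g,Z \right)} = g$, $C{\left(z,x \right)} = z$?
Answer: $573049$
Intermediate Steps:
$m{\left(g,Z \right)} = - \frac{g}{6}$
$F{\left(I \right)} = I^{3} \left(\frac{1}{2} + \frac{2 I}{3}\right)$ ($F{\left(I \right)} = - \frac{- 4 I - 3}{6} I I^{2} = - \frac{-3 - 4 I}{6} I I^{2} = \left(\frac{1}{2} + \frac{2 I}{3}\right) I I^{2} = I \left(\frac{1}{2} + \frac{2 I}{3}\right) I^{2} = I^{3} \left(\frac{1}{2} + \frac{2 I}{3}\right)$)
$\left(C{\left(1,4 \right)} + F{\left(-6 \right)}\right)^{2} = \left(1 + \frac{\left(-6\right)^{3} \left(3 + 4 \left(-6\right)\right)}{6}\right)^{2} = \left(1 + \frac{1}{6} \left(-216\right) \left(3 - 24\right)\right)^{2} = \left(1 + \frac{1}{6} \left(-216\right) \left(-21\right)\right)^{2} = \left(1 + 756\right)^{2} = 757^{2} = 573049$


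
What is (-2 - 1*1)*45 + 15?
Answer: -120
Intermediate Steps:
(-2 - 1*1)*45 + 15 = (-2 - 1)*45 + 15 = -3*45 + 15 = -135 + 15 = -120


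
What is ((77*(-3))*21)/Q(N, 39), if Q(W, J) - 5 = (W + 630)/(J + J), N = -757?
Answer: -378378/263 ≈ -1438.7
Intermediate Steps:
Q(W, J) = 5 + (630 + W)/(2*J) (Q(W, J) = 5 + (W + 630)/(J + J) = 5 + (630 + W)/((2*J)) = 5 + (630 + W)*(1/(2*J)) = 5 + (630 + W)/(2*J))
((77*(-3))*21)/Q(N, 39) = ((77*(-3))*21)/(((1/2)*(630 - 757 + 10*39)/39)) = (-231*21)/(((1/2)*(1/39)*(630 - 757 + 390))) = -4851/((1/2)*(1/39)*263) = -4851/263/78 = -4851*78/263 = -378378/263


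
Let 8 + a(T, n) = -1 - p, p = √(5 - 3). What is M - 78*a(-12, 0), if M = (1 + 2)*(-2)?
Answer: 696 + 78*√2 ≈ 806.31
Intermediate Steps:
p = √2 ≈ 1.4142
M = -6 (M = 3*(-2) = -6)
a(T, n) = -9 - √2 (a(T, n) = -8 + (-1 - √2) = -9 - √2)
M - 78*a(-12, 0) = -6 - 78*(-9 - √2) = -6 + (702 + 78*√2) = 696 + 78*√2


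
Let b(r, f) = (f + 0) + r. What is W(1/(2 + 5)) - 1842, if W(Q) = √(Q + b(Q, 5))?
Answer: -1842 + √259/7 ≈ -1839.7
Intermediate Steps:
b(r, f) = f + r
W(Q) = √(5 + 2*Q) (W(Q) = √(Q + (5 + Q)) = √(5 + 2*Q))
W(1/(2 + 5)) - 1842 = √(5 + 2/(2 + 5)) - 1842 = √(5 + 2/7) - 1842 = √(37/7) - 1842 = √259/7 - 1842 = -1842 + √259/7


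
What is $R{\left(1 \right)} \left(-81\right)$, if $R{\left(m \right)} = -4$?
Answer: $324$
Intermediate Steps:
$R{\left(1 \right)} \left(-81\right) = \left(-4\right) \left(-81\right) = 324$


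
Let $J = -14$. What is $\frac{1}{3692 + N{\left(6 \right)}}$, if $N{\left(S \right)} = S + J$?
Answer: $\frac{1}{3684} \approx 0.00027144$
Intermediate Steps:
$N{\left(S \right)} = -14 + S$ ($N{\left(S \right)} = S - 14 = -14 + S$)
$\frac{1}{3692 + N{\left(6 \right)}} = \frac{1}{3692 + \left(-14 + 6\right)} = \frac{1}{3692 - 8} = \frac{1}{3684}$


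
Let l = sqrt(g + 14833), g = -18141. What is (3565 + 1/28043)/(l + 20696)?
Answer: 172420611168/1000966197011 - 16662216*I*sqrt(827)/1000966197011 ≈ 0.17225 - 0.0004787*I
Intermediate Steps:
l = 2*I*sqrt(827) (l = sqrt(-18141 + 14833) = sqrt(-3308) = 2*I*sqrt(827) ≈ 57.515*I)
(3565 + 1/28043)/(l + 20696) = (3565 + 1/28043)/(2*I*sqrt(827) + 20696) = (3565 + 1/28043)/(20696 + 2*I*sqrt(827)) = 99973296/(28043*(20696 + 2*I*sqrt(827)))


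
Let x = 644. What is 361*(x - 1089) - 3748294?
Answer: -3908939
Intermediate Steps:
361*(x - 1089) - 3748294 = 361*(644 - 1089) - 3748294 = 361*(-445) - 3748294 = -160645 - 3748294 = -3908939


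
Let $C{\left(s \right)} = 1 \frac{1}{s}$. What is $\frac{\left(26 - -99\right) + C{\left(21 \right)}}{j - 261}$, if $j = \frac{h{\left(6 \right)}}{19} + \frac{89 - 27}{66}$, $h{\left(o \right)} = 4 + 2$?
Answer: $- \frac{274417}{570010} \approx -0.48142$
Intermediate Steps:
$h{\left(o \right)} = 6$
$j = \frac{787}{627}$ ($j = \frac{6}{19} + \frac{89 - 27}{66} = 6 \cdot \frac{1}{19} + \left(89 - 27\right) \frac{1}{66} = \frac{6}{19} + 62 \cdot \frac{1}{66} = \frac{6}{19} + \frac{31}{33} = \frac{787}{627} \approx 1.2552$)
$C{\left(s \right)} = \frac{1}{s}$
$\frac{\left(26 - -99\right) + C{\left(21 \right)}}{j - 261} = \frac{\left(26 - -99\right) + \frac{1}{21}}{\frac{787}{627} - 261} = \frac{\left(26 + 99\right) + \frac{1}{21}}{\frac{787}{627} - 261} = \frac{125 + \frac{1}{21}}{- \frac{162860}{627}} = \frac{2626}{21} \left(- \frac{627}{162860}\right) = - \frac{274417}{570010}$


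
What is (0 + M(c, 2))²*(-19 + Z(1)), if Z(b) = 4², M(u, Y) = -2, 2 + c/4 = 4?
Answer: -12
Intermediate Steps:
c = 8 (c = -8 + 4*4 = -8 + 16 = 8)
Z(b) = 16
(0 + M(c, 2))²*(-19 + Z(1)) = (0 - 2)²*(-19 + 16) = (-2)²*(-3) = 4*(-3) = -12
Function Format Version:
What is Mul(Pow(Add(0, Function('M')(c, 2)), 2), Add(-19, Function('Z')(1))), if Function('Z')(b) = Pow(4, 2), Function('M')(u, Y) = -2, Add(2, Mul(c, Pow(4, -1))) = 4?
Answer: -12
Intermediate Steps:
c = 8 (c = Add(-8, Mul(4, 4)) = Add(-8, 16) = 8)
Function('Z')(b) = 16
Mul(Pow(Add(0, Function('M')(c, 2)), 2), Add(-19, Function('Z')(1))) = Mul(Pow(Add(0, -2), 2), Add(-19, 16)) = Mul(Pow(-2, 2), -3) = Mul(4, -3) = -12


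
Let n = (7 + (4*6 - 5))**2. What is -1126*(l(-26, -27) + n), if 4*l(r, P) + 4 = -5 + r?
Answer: -1502647/2 ≈ -7.5132e+5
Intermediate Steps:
l(r, P) = -9/4 + r/4 (l(r, P) = -1 + (-5 + r)/4 = -1 + (-5/4 + r/4) = -9/4 + r/4)
n = 676 (n = (7 + (24 - 5))**2 = (7 + 19)**2 = 26**2 = 676)
-1126*(l(-26, -27) + n) = -1126*((-9/4 + (1/4)*(-26)) + 676) = -1126*((-9/4 - 13/2) + 676) = -1126*(-35/4 + 676) = -1126*2669/4 = -1502647/2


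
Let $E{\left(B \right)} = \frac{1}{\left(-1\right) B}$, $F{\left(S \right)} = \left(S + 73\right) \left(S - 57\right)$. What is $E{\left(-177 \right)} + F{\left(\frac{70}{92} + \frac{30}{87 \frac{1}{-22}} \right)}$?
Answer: $- \frac{1330360064591}{314981412} \approx -4223.6$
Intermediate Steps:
$F{\left(S \right)} = \left(-57 + S\right) \left(73 + S\right)$ ($F{\left(S \right)} = \left(73 + S\right) \left(-57 + S\right) = \left(-57 + S\right) \left(73 + S\right)$)
$E{\left(B \right)} = - \frac{1}{B}$
$E{\left(-177 \right)} + F{\left(\frac{70}{92} + \frac{30}{87 \frac{1}{-22}} \right)} = - \frac{1}{-177} + \left(-4161 + \left(\frac{70}{92} + \frac{30}{87 \frac{1}{-22}}\right)^{2} + 16 \left(\frac{70}{92} + \frac{30}{87 \frac{1}{-22}}\right)\right) = \left(-1\right) \left(- \frac{1}{177}\right) + \left(-4161 + \left(70 \cdot \frac{1}{92} + \frac{30}{87 \left(- \frac{1}{22}\right)}\right)^{2} + 16 \left(70 \cdot \frac{1}{92} + \frac{30}{87 \left(- \frac{1}{22}\right)}\right)\right) = \frac{1}{177} + \left(-4161 + \left(\frac{35}{46} + \frac{30}{- \frac{87}{22}}\right)^{2} + 16 \left(\frac{35}{46} + \frac{30}{- \frac{87}{22}}\right)\right) = \frac{1}{177} + \left(-4161 + \left(\frac{35}{46} + 30 \left(- \frac{22}{87}\right)\right)^{2} + 16 \left(\frac{35}{46} + 30 \left(- \frac{22}{87}\right)\right)\right) = \frac{1}{177} + \left(-4161 + \left(\frac{35}{46} - \frac{220}{29}\right)^{2} + 16 \left(\frac{35}{46} - \frac{220}{29}\right)\right) = \frac{1}{177} + \left(-4161 + \left(- \frac{9105}{1334}\right)^{2} + 16 \left(- \frac{9105}{1334}\right)\right) = \frac{1}{177} - \frac{7516168611}{1779556} = - \frac{1330360064591}{314981412}$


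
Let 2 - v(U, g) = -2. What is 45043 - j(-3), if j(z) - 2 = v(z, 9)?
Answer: 45037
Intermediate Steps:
v(U, g) = 4 (v(U, g) = 2 - 1*(-2) = 2 + 2 = 4)
j(z) = 6 (j(z) = 2 + 4 = 6)
45043 - j(-3) = 45043 - 1*6 = 45043 - 6 = 45037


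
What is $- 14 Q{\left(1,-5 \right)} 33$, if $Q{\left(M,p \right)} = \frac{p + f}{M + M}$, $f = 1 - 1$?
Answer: $1155$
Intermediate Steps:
$f = 0$
$Q{\left(M,p \right)} = \frac{p}{2 M}$ ($Q{\left(M,p \right)} = \frac{p + 0}{M + M} = \frac{p}{2 M}$)
$- 14 Q{\left(1,-5 \right)} 33 = - 14 \cdot \frac{1}{2} \left(-5\right) 1^{-1} \cdot 33 = - 14 \cdot \frac{1}{2} \left(-5\right) 1 \cdot 33 = \left(-14\right) \left(- \frac{5}{2}\right) 33 = 35 \cdot 33 = 1155$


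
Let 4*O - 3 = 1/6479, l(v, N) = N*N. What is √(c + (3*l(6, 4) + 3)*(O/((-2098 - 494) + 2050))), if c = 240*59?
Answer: √174612617147312619/3511618 ≈ 119.00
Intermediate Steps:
l(v, N) = N²
c = 14160
O = 9719/12958 (O = ¾ + (¼)/6479 = ¾ + (¼)*(1/6479) = ¾ + 1/25916 = 9719/12958 ≈ 0.75004)
√(c + (3*l(6, 4) + 3)*(O/((-2098 - 494) + 2050))) = √(14160 + (3*4² + 3)*(9719/(12958*((-2098 - 494) + 2050)))) = √(14160 + (3*16 + 3)*(9719/(12958*(-2592 + 2050)))) = √(14160 + (48 + 3)*((9719/12958)/(-542))) = √(14160 + 51*((9719/12958)*(-1/542))) = √(14160 + 51*(-9719/7023236)) = √(14160 - 495669/7023236) = √(99448526091/7023236) = √174612617147312619/3511618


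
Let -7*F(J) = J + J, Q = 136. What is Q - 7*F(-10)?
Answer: 116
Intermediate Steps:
F(J) = -2*J/7 (F(J) = -(J + J)/7 = -2*J/7)
Q - 7*F(-10) = 136 - (-2)*(-10) = 136 - 7*20/7 = 136 - 20 = 116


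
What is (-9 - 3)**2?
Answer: 144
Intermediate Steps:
(-9 - 3)**2 = (-12)**2 = 144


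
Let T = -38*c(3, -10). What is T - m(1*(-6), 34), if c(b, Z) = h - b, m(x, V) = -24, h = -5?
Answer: 328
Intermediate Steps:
c(b, Z) = -5 - b
T = 304 (T = -38*(-5 - 1*3) = -38*(-5 - 3) = -38*(-8) = 304)
T - m(1*(-6), 34) = 304 - 1*(-24) = 304 + 24 = 328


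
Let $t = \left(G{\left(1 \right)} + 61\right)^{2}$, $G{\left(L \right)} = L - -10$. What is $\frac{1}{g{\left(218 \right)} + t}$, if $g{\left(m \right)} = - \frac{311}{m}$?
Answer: $\frac{218}{1129801} \approx 0.00019295$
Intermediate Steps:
$G{\left(L \right)} = 10 + L$ ($G{\left(L \right)} = L + 10 = 10 + L$)
$t = 5184$ ($t = \left(\left(10 + 1\right) + 61\right)^{2} = \left(11 + 61\right)^{2} = 72^{2} = 5184$)
$\frac{1}{g{\left(218 \right)} + t} = \frac{1}{- \frac{311}{218} + 5184} = \frac{1}{\frac{1129801}{218}} = \frac{218}{1129801}$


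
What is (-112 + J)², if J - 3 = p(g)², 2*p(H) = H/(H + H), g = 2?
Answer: 3038049/256 ≈ 11867.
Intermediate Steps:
p(H) = ¼ (p(H) = (H/(H + H))/2 = (H/((2*H)))/2 = ((1/(2*H))*H)/2 = (½)*(½) = ¼)
J = 49/16 (J = 3 + (¼)² = 3 + 1/16 = 49/16 ≈ 3.0625)
(-112 + J)² = (-112 + 49/16)² = (-1743/16)² = 3038049/256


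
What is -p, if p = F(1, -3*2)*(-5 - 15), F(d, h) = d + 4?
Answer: 100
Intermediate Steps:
F(d, h) = 4 + d
p = -100 (p = (4 + 1)*(-5 - 15) = 5*(-20) = -100)
-p = -1*(-100) = 100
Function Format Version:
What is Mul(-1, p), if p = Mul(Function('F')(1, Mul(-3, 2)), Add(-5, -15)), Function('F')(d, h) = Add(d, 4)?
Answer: 100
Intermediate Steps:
Function('F')(d, h) = Add(4, d)
p = -100 (p = Mul(Add(4, 1), Add(-5, -15)) = Mul(5, -20) = -100)
Mul(-1, p) = Mul(-1, -100) = 100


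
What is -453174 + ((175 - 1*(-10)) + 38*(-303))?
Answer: -464503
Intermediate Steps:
-453174 + ((175 - 1*(-10)) + 38*(-303)) = -453174 + ((175 + 10) - 11514) = -453174 + (185 - 11514) = -453174 - 11329 = -464503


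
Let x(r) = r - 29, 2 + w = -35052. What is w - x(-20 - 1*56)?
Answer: -34949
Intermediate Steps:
w = -35054 (w = -2 - 35052 = -35054)
x(r) = -29 + r
w - x(-20 - 1*56) = -35054 - (-29 + (-20 - 1*56)) = -35054 - (-29 + (-20 - 56)) = -35054 - (-29 - 76) = -35054 - 1*(-105) = -35054 + 105 = -34949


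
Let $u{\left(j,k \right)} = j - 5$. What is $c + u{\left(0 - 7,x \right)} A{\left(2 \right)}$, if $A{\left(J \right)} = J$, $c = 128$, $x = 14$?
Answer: $104$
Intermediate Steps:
$u{\left(j,k \right)} = -5 + j$ ($u{\left(j,k \right)} = j - 5 = -5 + j$)
$c + u{\left(0 - 7,x \right)} A{\left(2 \right)} = 128 + \left(-5 + \left(0 - 7\right)\right) 2 = 128 + \left(-5 - 7\right) 2 = 128 - 24 = 104$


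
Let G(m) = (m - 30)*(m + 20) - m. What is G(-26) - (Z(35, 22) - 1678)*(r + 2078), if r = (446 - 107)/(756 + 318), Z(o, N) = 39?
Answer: 1219606239/358 ≈ 3.4067e+6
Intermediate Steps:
r = 113/358 (r = 339/1074 = 339*(1/1074) = 113/358 ≈ 0.31564)
G(m) = -m + (-30 + m)*(20 + m) (G(m) = (-30 + m)*(20 + m) - m = -m + (-30 + m)*(20 + m))
G(-26) - (Z(35, 22) - 1678)*(r + 2078) = (-600 + (-26)**2 - 11*(-26)) - (39 - 1678)*(113/358 + 2078) = (-600 + 676 + 286) - (-1639)*744037/358 = 362 - 1*(-1219476643/358) = 362 + 1219476643/358 = 1219606239/358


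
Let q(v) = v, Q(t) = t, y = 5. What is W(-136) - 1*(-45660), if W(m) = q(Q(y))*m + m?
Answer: 44844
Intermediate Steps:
W(m) = 6*m (W(m) = 5*m + m = 6*m)
W(-136) - 1*(-45660) = 6*(-136) - 1*(-45660) = -816 + 45660 = 44844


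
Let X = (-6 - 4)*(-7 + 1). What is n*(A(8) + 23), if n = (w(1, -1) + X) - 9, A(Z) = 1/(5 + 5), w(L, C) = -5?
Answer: 5313/5 ≈ 1062.6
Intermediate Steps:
X = 60 (X = -10*(-6) = 60)
A(Z) = 1/10
n = 46 (n = (-5 + 60) - 9 = 55 - 9 = 46)
n*(A(8) + 23) = 46*(1/10 + 23) = 46*(231/10) = 5313/5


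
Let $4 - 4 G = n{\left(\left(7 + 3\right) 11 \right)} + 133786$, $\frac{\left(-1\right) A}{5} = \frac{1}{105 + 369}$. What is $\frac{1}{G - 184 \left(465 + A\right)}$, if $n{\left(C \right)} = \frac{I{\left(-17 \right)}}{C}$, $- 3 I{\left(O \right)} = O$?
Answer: $- \frac{34760}{4136564161} \approx -8.4031 \cdot 10^{-6}$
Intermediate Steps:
$A = - \frac{5}{474}$ ($A = - \frac{5}{105 + 369} = - \frac{5}{474} \approx -0.010549$)
$I{\left(O \right)} = - \frac{O}{3}$
$n{\left(C \right)} = \frac{17}{3 C}$ ($n{\left(C \right)} = \frac{\left(- \frac{1}{3}\right) \left(-17\right)}{C} = \frac{17}{3 C}$)
$G = - \frac{44148077}{1320}$ ($G = 1 - \frac{\frac{17}{3 \left(7 + 3\right) 11} + 133786}{4} = 1 - \frac{\frac{17}{3 \cdot 10 \cdot 11} + 133786}{4} = 1 - \frac{\frac{17}{3 \cdot 110} + 133786}{4} = 1 - \frac{\frac{17}{3} \cdot \frac{1}{110} + 133786}{4} = 1 - \frac{\frac{17}{330} + 133786}{4} = 1 - \frac{44149397}{1320} = - \frac{44148077}{1320} \approx -33446.0$)
$\frac{1}{G - 184 \left(465 + A\right)} = \frac{1}{- \frac{44148077}{1320} - 184 \left(465 - \frac{5}{474}\right)} = \frac{1}{- \frac{44148077}{1320} - \frac{20277260}{237}} = \frac{1}{- \frac{4136564161}{34760}} = - \frac{34760}{4136564161}$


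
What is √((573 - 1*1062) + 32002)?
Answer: √31513 ≈ 177.52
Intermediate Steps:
√((573 - 1*1062) + 32002) = √((573 - 1062) + 32002) = √(-489 + 32002) = √31513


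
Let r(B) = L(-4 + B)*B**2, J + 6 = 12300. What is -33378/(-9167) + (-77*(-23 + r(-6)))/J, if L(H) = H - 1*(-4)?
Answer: 579049433/112699098 ≈ 5.1380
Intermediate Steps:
J = 12294 (J = -6 + 12300 = 12294)
L(H) = 4 + H (L(H) = H + 4 = 4 + H)
r(B) = B**3 (r(B) = (4 + (-4 + B))*B**2 = B*B**2 = B**3)
-33378/(-9167) + (-77*(-23 + r(-6)))/J = -33378/(-9167) - 77*(-23 + (-6)**3)/12294 = -33378*(-1/9167) - 77*(-23 - 216)*(1/12294) = 33378/9167 - 77*(-239)*(1/12294) = 33378/9167 + 18403*(1/12294) = 33378/9167 + 18403/12294 = 579049433/112699098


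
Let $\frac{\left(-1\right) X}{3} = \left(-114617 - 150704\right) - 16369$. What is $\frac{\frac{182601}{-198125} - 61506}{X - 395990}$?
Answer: $- \frac{12186058851}{88973975000} \approx -0.13696$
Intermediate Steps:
$X = 845070$ ($X = - 3 \left(\left(-114617 - 150704\right) - 16369\right) = - 3 \left(-265321 - 16369\right) = \left(-3\right) \left(-281690\right) = 845070$)
$\frac{\frac{182601}{-198125} - 61506}{X - 395990} = \frac{\frac{182601}{-198125} - 61506}{845070 - 395990} = \frac{182601 \left(- \frac{1}{198125}\right) - 61506}{449080} = \left(- \frac{182601}{198125} - 61506\right) \frac{1}{449080} = \left(- \frac{12186058851}{198125}\right) \frac{1}{449080} = - \frac{12186058851}{88973975000}$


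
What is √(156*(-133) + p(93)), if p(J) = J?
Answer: 9*I*√255 ≈ 143.72*I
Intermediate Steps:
√(156*(-133) + p(93)) = √(156*(-133) + 93) = √(-20748 + 93) = √(-20655) = 9*I*√255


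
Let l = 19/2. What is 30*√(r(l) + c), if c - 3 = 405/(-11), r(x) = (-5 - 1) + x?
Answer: 15*I*√14674/11 ≈ 165.19*I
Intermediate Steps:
l = 19/2 (l = 19*(½) = 19/2 ≈ 9.5000)
r(x) = -6 + x
c = -372/11 (c = 3 + 405/(-11) = 3 + 405*(-1/11) = 3 - 405/11 = -372/11 ≈ -33.818)
30*√(r(l) + c) = 30*√((-6 + 19/2) - 372/11) = 30*√(7/2 - 372/11) = 30*√(-667/22) = 30*(I*√14674/22) = 15*I*√14674/11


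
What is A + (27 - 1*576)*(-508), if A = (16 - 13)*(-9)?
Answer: 278865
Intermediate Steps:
A = -27 (A = 3*(-9) = -27)
A + (27 - 1*576)*(-508) = -27 + (27 - 1*576)*(-508) = -27 + (27 - 576)*(-508) = -27 - 549*(-508) = -27 + 278892 = 278865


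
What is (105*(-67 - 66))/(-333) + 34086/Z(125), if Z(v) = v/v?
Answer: 3788201/111 ≈ 34128.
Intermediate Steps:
Z(v) = 1
(105*(-67 - 66))/(-333) + 34086/Z(125) = (105*(-67 - 66))/(-333) + 34086/1 = (105*(-133))*(-1/333) + 34086*1 = -13965*(-1/333) + 34086 = 4655/111 + 34086 = 3788201/111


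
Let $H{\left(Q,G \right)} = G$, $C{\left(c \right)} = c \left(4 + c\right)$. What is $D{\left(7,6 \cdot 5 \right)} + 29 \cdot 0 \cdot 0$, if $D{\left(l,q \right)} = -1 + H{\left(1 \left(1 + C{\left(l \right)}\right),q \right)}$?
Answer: $29$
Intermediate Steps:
$D{\left(l,q \right)} = -1 + q$
$D{\left(7,6 \cdot 5 \right)} + 29 \cdot 0 \cdot 0 = \left(-1 + 6 \cdot 5\right) + 29 \cdot 0 \cdot 0 = \left(-1 + 30\right) + 29 \cdot 0 = 29 + 0 = 29$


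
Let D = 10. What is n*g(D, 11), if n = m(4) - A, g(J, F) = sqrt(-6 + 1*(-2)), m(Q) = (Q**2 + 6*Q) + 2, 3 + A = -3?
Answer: 96*I*sqrt(2) ≈ 135.76*I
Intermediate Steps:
A = -6 (A = -3 - 3 = -6)
m(Q) = 2 + Q**2 + 6*Q
g(J, F) = 2*I*sqrt(2) (g(J, F) = sqrt(-6 - 2) = sqrt(-8) = 2*I*sqrt(2))
n = 48 (n = (2 + 4**2 + 6*4) - 1*(-6) = (2 + 16 + 24) + 6 = 42 + 6 = 48)
n*g(D, 11) = 48*(2*I*sqrt(2)) = 96*I*sqrt(2)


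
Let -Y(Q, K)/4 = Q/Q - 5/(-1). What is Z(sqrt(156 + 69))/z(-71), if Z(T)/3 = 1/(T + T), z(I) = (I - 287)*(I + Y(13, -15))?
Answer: 1/340100 ≈ 2.9403e-6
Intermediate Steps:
Y(Q, K) = -24 (Y(Q, K) = -4*(Q/Q - 5/(-1)) = -4*(1 - 5*(-1)) = -4*(1 + 5) = -4*6 = -24)
z(I) = (-287 + I)*(-24 + I) (z(I) = (I - 287)*(I - 24) = (-287 + I)*(-24 + I))
Z(T) = 3/(2*T) (Z(T) = 3/(T + T) = 3/((2*T)) = 3*(1/(2*T)) = 3/(2*T))
Z(sqrt(156 + 69))/z(-71) = (3/(2*(sqrt(156 + 69))))/(6888 + (-71)**2 - 311*(-71)) = (3/(2*(sqrt(225))))/(6888 + 5041 + 22081) = ((3/2)/15)/34010 = ((3/2)*(1/15))*(1/34010) = (1/10)*(1/34010) = 1/340100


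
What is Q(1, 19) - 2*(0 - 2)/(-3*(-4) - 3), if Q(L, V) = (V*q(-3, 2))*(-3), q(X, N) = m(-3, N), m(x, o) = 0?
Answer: 4/9 ≈ 0.44444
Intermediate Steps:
q(X, N) = 0
Q(L, V) = 0 (Q(L, V) = (V*0)*(-3) = 0*(-3) = 0)
Q(1, 19) - 2*(0 - 2)/(-3*(-4) - 3) = 0 - 2*(0 - 2)/(-3*(-4) - 3) = 0 - 2*(-2/(12 - 3)) = 0 - 2*(-2/9) = 0 - 2*(-2*⅑) = 0 - 2*(-2)/9 = 0 - 1*(-4/9) = 0 + 4/9 = 4/9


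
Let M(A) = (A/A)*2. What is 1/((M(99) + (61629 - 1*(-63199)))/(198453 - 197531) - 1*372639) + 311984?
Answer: 53575191580915/171724164 ≈ 3.1198e+5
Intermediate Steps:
M(A) = 2 (M(A) = 1*2 = 2)
1/((M(99) + (61629 - 1*(-63199)))/(198453 - 197531) - 1*372639) + 311984 = 1/((2 + (61629 - 1*(-63199)))/(198453 - 197531) - 1*372639) + 311984 = 1/((2 + (61629 + 63199))/922 - 372639) + 311984 = 1/((2 + 124828)*(1/922) - 372639) + 311984 = 1/(124830*(1/922) - 372639) + 311984 = 1/(62415/461 - 372639) + 311984 = 1/(-171724164/461) + 311984 = -461/171724164 + 311984 = 53575191580915/171724164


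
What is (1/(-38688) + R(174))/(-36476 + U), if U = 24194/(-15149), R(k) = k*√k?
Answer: 15149/21378954677184 - 15149*√174/3175857 ≈ -0.062921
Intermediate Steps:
R(k) = k^(3/2)
U = -24194/15149 (U = 24194*(-1/15149) = -24194/15149 ≈ -1.5971)
(1/(-38688) + R(174))/(-36476 + U) = (1/(-38688) + 174^(3/2))/(-36476 - 24194/15149) = (-1/38688 + 174*√174)/(-552599118/15149) = (-1/38688 + 174*√174)*(-15149/552599118) = 15149/21378954677184 - 15149*√174/3175857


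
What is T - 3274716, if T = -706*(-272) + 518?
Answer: -3082166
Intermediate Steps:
T = 192550 (T = 192032 + 518 = 192550)
T - 3274716 = 192550 - 3274716 = -3082166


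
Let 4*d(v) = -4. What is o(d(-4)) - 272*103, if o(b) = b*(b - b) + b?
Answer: -28017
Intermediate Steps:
d(v) = -1 (d(v) = (¼)*(-4) = -1)
o(b) = b (o(b) = b*0 + b = 0 + b = b)
o(d(-4)) - 272*103 = -1 - 272*103 = -1 - 28016 = -28017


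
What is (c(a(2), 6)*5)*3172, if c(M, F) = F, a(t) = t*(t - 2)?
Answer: 95160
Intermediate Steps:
a(t) = t*(-2 + t)
(c(a(2), 6)*5)*3172 = (6*5)*3172 = 30*3172 = 95160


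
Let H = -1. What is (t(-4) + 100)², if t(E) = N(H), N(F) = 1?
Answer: 10201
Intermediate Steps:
t(E) = 1
(t(-4) + 100)² = (1 + 100)² = 101² = 10201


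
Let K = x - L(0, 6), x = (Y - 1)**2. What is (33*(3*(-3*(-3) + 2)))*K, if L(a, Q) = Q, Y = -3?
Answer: 10890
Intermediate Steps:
x = 16 (x = (-3 - 1)**2 = (-4)**2 = 16)
K = 10 (K = 16 - 1*6 = 16 - 6 = 10)
(33*(3*(-3*(-3) + 2)))*K = (33*(3*(-3*(-3) + 2)))*10 = (33*(3*(9 + 2)))*10 = (33*(3*11))*10 = (33*33)*10 = 1089*10 = 10890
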